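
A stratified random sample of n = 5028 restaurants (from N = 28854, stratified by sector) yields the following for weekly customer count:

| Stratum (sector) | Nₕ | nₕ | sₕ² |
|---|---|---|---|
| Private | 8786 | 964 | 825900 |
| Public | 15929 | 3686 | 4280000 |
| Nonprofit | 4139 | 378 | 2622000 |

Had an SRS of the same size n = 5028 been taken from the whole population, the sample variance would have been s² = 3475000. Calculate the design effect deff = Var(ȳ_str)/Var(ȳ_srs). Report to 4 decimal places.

Var(ȳ_str) = Σ Wₕ²(1−fₕ)sₕ²/nₕ with Wₕ = Nₕ/28854:
  Private: (8786/28854)²·(1−964/8786)·825900/964 = 70.720836
  Public: (15929/28854)²·(1−3686/15929)·4280000/3686 = 271.98988
  Nonprofit: (4139/28854)²·(1−378/4139)·2622000/378 = 129.6963
  → Var(ȳ_str) = 472.40702.
Var(ȳ_srs) = (1 − 5028/28854)·3475000/5028 = 570.69577.
deff = 472.40702 / 570.69577 = 0.8278.

0.8278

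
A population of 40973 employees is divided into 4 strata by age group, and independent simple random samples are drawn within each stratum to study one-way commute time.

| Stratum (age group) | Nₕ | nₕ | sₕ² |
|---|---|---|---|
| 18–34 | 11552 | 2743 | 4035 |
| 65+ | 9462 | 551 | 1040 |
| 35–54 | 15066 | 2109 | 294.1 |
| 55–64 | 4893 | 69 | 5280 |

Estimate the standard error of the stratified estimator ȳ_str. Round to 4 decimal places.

Var(ȳ_str) = Σₕ Wₕ²(1 − fₕ)sₕ²/nₕ with Wₕ = Nₕ/N, N = 40973.
18–34: Wₕ = 0.28194177; term = 0.28194177²·(1 − 0.23744806)·4035/2743 = 0.089167378.
65+: Wₕ = 0.23093257; term = 0.23093257²·(1 − 0.05823293)·1040/551 = 0.09479722.
35–54: Wₕ = 0.36770556; term = 0.36770556²·(1 − 0.13998407)·294.1/2109 = 0.016215313.
55–64: Wₕ = 0.11942011; term = 0.11942011²·(1 − 0.01410178)·5280/69 = 1.0758998.
Sum = 1.2760797.
SE = √(1.2760797) = 1.1296.

1.1296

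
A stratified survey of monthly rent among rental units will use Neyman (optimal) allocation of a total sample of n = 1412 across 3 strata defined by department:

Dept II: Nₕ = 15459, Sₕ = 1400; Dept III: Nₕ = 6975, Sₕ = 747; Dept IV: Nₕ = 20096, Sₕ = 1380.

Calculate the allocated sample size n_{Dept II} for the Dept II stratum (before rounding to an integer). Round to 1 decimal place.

Neyman allocation: nₕ = n·NₕSₕ / Σⱼ NⱼSⱼ.
Σ NⱼSⱼ = 15459·1400 + 6975·747 + 20096·1380 = 5.4585405 × 10^7.
n_{Dept II} = 1412·15459·1400 / (5.4585405 × 10^7) = 559.8.

559.8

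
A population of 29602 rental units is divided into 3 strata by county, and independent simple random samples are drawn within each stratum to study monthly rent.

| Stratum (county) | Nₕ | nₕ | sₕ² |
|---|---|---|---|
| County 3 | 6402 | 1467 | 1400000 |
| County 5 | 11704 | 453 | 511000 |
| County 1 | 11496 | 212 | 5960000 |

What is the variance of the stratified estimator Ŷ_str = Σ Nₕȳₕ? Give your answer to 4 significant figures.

Var(Ŷ_str) = Σₕ Nₕ²(1 − fₕ)sₕ²/nₕ.
County 3: 6402²·(1 − 1467/6402)·1400000/1467 = 3.0150933 × 10^10.
County 5: 11704²·(1 − 453/11704)·511000/453 = 1.4854161 × 10^11.
County 1: 11496²·(1 − 212/11496)·5960000/212 = 3.6468696 × 10^12.
Sum = 3.8255621 × 10^12.

3.826 × 10^12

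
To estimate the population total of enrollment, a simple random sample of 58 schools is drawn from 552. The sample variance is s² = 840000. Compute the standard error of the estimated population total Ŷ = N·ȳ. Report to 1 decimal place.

62843.3

Var(Ŷ) = N²·Var(ȳ) = N²·(1 − n/N)·s²/n.
f = 58/552 = 0.10507246; Var(ȳ) = 0.89492754·840000/58 = 12961.019.
Var(Ŷ) = 552² · 12961.019 = 3.9492743 × 10^9.
SE(Ŷ) = √(3.9492743 × 10^9) = 62843.3.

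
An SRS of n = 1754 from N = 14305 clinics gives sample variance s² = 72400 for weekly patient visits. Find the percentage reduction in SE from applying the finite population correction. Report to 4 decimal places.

f = n/N = 1754/14305 = 0.12261447.
SE_no-fpc = √(s²/n) = 6.4247242; SE_fpc = √((1−f)s²/n) = 6.0179659.
Ratio = √(1−f) = 0.93668860. Reduction = 100·(1 − 0.93668860) = 6.3311%.

6.3311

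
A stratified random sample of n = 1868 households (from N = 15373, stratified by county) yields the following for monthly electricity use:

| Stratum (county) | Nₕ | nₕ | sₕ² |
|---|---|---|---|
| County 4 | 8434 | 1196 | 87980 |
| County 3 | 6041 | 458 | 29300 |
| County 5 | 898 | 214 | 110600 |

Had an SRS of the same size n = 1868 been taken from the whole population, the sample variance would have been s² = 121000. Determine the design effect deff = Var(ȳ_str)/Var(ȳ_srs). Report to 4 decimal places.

0.5180

Var(ȳ_str) = Σ Wₕ²(1−fₕ)sₕ²/nₕ with Wₕ = Nₕ/15373:
  County 4: (8434/15373)²·(1−1196/8434)·87980/1196 = 19.001492
  County 3: (6041/15373)²·(1−458/6041)·29300/458 = 9.1298018
  County 5: (898/15373)²·(1−214/898)·110600/214 = 1.343249
  → Var(ȳ_str) = 29.474543.
Var(ȳ_srs) = (1 − 1868/15373)·121000/1868 = 56.904218.
deff = 29.474543 / 56.904218 = 0.5180.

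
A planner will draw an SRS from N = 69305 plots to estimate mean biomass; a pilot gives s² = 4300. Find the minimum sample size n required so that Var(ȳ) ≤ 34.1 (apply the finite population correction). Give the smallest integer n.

Without fpc, n₀ = s²/D = 4300/34.1 = 126.0997.
With fpc, (1 − n/N)·s²/n ≤ D requires n ≥ n₀/(1 + n₀/N) = 126.0997/(1 + 126.0997/69305) = 125.8707.
Rounding up, n = 126.

126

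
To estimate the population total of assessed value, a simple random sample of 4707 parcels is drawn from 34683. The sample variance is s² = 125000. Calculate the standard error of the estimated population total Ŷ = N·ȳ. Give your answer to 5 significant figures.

166160

Var(Ŷ) = N²·Var(ȳ) = N²·(1 − n/N)·s²/n.
f = 4707/34683 = 0.13571490; Var(ȳ) = 0.86428510·125000/4707 = 22.952122.
Var(Ŷ) = 34683² · 22.952122 = 2.7609348 × 10^10.
SE(Ŷ) = √(2.7609348 × 10^10) = 166160.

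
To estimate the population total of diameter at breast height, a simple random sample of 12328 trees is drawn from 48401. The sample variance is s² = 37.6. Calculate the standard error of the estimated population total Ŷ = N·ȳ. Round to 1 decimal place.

Var(Ŷ) = N²·Var(ȳ) = N²·(1 − n/N)·s²/n.
f = 12328/48401 = 0.25470548; Var(ȳ) = 0.74529452·37.6/12328 = 0.0022731241.
Var(Ŷ) = 48401² · 0.0022731241 = 5.3251496 × 10^6.
SE(Ŷ) = √(5.3251496 × 10^6) = 2307.6.

2307.6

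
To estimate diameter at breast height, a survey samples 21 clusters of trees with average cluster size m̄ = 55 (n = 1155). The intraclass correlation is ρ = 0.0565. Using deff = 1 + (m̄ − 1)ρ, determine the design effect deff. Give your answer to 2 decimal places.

4.05

deff = 1 + (55 − 1)·0.0565 = 1 + 3.051 = 4.051.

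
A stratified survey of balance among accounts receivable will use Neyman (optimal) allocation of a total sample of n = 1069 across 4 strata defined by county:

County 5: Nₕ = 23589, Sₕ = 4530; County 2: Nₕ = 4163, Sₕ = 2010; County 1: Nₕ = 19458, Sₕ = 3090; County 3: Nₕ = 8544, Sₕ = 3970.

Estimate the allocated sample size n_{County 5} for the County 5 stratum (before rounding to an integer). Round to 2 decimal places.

545.85

Neyman allocation: nₕ = n·NₕSₕ / Σⱼ NⱼSⱼ.
Σ NⱼSⱼ = 23589·4530 + 4163·2010 + 19458·3090 + 8544·3970 = 2.092707 × 10^8.
n_{County 5} = 1069·23589·4530 / (2.092707 × 10^8) = 545.85.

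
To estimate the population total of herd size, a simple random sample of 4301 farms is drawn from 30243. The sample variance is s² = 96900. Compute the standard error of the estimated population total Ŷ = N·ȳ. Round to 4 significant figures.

Var(Ŷ) = N²·Var(ȳ) = N²·(1 − n/N)·s²/n.
f = 4301/30243 = 0.14221473; Var(ȳ) = 0.85778527·96900/4301 = 19.325597.
Var(Ŷ) = 30243² · 19.325597 = 1.7675946 × 10^10.
SE(Ŷ) = √(1.7675946 × 10^10) = 133000.

133000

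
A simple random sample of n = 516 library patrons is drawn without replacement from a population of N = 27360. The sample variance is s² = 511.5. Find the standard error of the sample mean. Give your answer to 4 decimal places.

Under SRS without replacement, Var(ȳ) = (1 − f)·s²/n with f = n/N = 516/27360 = 0.01885965.
Var(ȳ) = (1 − 0.01885965)·511.5/516 = 0.98114035·0.99127907 = 0.97258389.
SE(ȳ) = √(0.97258389) = 0.9862.

0.9862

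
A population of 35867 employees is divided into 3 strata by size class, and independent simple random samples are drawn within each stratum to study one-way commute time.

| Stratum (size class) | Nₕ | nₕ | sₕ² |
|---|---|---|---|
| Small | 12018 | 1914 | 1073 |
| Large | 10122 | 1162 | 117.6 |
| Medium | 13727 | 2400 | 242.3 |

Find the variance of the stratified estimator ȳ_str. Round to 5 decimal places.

Var(ȳ_str) = Σₕ Wₕ²(1 − fₕ)sₕ²/nₕ with Wₕ = Nₕ/N, N = 35867.
Small: Wₕ = 0.33507124; term = 0.33507124²·(1 − 0.15926111)·1073/1914 = 0.052916757.
Large: Wₕ = 0.28220927; term = 0.28220927²·(1 − 0.11479945)·117.6/1162 = 0.0071348596.
Medium: Wₕ = 0.38271949; term = 0.38271949²·(1 − 0.17483791)·242.3/2400 = 0.012202325.
Sum = 0.072253942.

0.07225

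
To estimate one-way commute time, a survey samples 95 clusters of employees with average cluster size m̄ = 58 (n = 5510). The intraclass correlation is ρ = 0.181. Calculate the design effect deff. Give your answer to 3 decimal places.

deff = 1 + (58 − 1)·0.181 = 1 + 10.317 = 11.317.

11.317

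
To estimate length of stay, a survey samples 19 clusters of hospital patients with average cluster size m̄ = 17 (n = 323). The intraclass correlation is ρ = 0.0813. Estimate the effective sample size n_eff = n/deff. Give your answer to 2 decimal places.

deff = 1 + (17 − 1)·0.0813 = 1 + 1.3008 = 2.3008.
n_eff = 323 / 2.3008 = 140.39.

140.39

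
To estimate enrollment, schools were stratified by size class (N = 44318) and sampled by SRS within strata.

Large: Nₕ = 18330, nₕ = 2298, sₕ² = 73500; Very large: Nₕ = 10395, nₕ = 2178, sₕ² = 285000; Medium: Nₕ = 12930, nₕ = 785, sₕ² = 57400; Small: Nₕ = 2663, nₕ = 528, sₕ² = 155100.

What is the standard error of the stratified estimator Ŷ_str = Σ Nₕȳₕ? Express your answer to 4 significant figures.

183700

Var(Ŷ_str) = Σₕ Nₕ²(1 − fₕ)sₕ²/nₕ.
Large: 18330²·(1 − 2298/18330)·73500/2298 = 9.3991263 × 10^9.
Very large: 10395²·(1 − 2178/10395)·285000/2178 = 1.1176988 × 10^10.
Medium: 12930²·(1 − 785/12930)·57400/785 = 1.1482548 × 10^10.
Small: 2663²·(1 − 528/2663)·155100/528 = 1.6701171 × 10^9.
Sum = 3.3728779 × 10^10.
SE = √(3.3728779 × 10^10) = 183700.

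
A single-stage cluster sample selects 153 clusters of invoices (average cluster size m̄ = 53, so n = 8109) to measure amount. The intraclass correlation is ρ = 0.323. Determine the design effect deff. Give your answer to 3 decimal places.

17.796

deff = 1 + (53 − 1)·0.323 = 1 + 16.796 = 17.796.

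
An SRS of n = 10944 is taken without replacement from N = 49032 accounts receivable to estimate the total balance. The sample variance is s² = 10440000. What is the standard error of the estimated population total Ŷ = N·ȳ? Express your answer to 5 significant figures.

1.3347 × 10^6

Var(Ŷ) = N²·Var(ȳ) = N²·(1 − n/N)·s²/n.
f = 10944/49032 = 0.22320117; Var(ȳ) = 0.77679883·10440000/10944 = 741.0252.
Var(Ŷ) = 49032² · 741.0252 = 1.7815261 × 10^12.
SE(Ŷ) = √(1.7815261 × 10^12) = 1.3347 × 10^6.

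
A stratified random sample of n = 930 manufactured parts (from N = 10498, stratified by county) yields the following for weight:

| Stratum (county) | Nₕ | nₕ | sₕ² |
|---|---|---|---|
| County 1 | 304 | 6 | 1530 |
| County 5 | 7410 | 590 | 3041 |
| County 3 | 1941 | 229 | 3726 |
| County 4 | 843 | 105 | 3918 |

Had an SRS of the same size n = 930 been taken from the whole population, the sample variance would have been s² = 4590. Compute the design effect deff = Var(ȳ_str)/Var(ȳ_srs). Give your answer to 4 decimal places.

0.7279

Var(ȳ_str) = Σ Wₕ²(1−fₕ)sₕ²/nₕ with Wₕ = Nₕ/10498:
  County 1: (304/10498)²·(1−6/304)·1530/6 = 0.20961236
  County 5: (7410/10498)²·(1−590/7410)·3041/590 = 2.3634905
  County 3: (1941/10498)²·(1−229/1941)·3726/229 = 0.49059546
  County 4: (843/10498)²·(1−105/843)·3918/105 = 0.21064247
  → Var(ȳ_str) = 3.2743408.
Var(ȳ_srs) = (1 − 930/10498)·4590/930 = 4.4982577.
deff = 3.2743408 / 4.4982577 = 0.7279.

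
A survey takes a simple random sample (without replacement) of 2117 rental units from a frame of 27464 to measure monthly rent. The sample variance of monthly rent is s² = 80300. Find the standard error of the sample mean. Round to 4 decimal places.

5.9167

Under SRS without replacement, Var(ȳ) = (1 − f)·s²/n with f = n/N = 2117/27464 = 0.07708273.
Var(ȳ) = (1 − 0.07708273)·80300/2117 = 0.92291727·37.931034 = 35.007207.
SE(ȳ) = √(35.007207) = 5.9167.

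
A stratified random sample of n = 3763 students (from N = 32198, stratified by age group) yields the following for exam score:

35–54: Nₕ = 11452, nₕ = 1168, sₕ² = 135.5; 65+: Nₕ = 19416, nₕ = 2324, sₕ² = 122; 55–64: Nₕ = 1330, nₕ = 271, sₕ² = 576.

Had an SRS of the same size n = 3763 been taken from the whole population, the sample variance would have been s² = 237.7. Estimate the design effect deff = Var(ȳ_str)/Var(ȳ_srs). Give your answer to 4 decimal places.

0.5892

Var(ȳ_str) = Σ Wₕ²(1−fₕ)sₕ²/nₕ with Wₕ = Nₕ/32198:
  35–54: (11452/32198)²·(1−1168/11452)·135.5/1168 = 0.013178988
  65+: (19416/32198)²·(1−2324/19416)·122/2324 = 0.016804228
  55–64: (1330/32198)²·(1−271/1330)·576/271 = 0.0028876397
  → Var(ȳ_str) = 0.032870856.
Var(ȳ_srs) = (1 − 3763/32198)·237.7/3763 = 0.055785239.
deff = 0.032870856 / 0.055785239 = 0.5892.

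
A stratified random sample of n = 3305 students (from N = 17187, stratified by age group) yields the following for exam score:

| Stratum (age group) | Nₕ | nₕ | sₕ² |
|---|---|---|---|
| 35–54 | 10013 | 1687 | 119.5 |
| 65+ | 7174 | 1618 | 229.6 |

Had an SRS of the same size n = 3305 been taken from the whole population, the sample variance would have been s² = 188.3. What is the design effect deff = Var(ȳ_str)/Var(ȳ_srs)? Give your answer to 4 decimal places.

0.8505

Var(ȳ_str) = Σ Wₕ²(1−fₕ)sₕ²/nₕ with Wₕ = Nₕ/17187:
  35–54: (10013/17187)²·(1−1687/10013)·119.5/1687 = 0.019991864
  65+: (7174/17187)²·(1−1618/7174)·229.6/1618 = 0.019147709
  → Var(ȳ_str) = 0.039139573.
Var(ȳ_srs) = (1 − 3305/17187)·188.3/3305 = 0.046018326.
deff = 0.039139573 / 0.046018326 = 0.8505.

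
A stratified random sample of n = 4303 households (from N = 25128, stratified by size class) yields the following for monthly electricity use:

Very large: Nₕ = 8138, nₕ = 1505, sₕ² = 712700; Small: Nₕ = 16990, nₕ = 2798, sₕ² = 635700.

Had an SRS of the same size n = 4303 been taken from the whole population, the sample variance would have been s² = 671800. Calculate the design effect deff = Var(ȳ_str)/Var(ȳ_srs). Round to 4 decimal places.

0.9834

Var(ȳ_str) = Σ Wₕ²(1−fₕ)sₕ²/nₕ with Wₕ = Nₕ/25128:
  Very large: (8138/25128)²·(1−1505/8138)·712700/1505 = 40.483877
  Small: (16990/25128)²·(1−2798/16990)·635700/2798 = 86.761217
  → Var(ȳ_str) = 127.24509.
Var(ȳ_srs) = (1 − 4303/25128)·671800/4303 = 129.38852.
deff = 127.24509 / 129.38852 = 0.9834.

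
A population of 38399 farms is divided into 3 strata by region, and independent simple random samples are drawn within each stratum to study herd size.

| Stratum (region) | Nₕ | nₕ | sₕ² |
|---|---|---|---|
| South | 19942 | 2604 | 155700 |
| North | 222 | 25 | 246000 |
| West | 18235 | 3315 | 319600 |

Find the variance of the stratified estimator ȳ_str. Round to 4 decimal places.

32.1020

Var(ȳ_str) = Σₕ Wₕ²(1 − fₕ)sₕ²/nₕ with Wₕ = Nₕ/N, N = 38399.
South: Wₕ = 0.51933644; term = 0.51933644²·(1 − 0.13057868)·155700/2604 = 14.020888.
North: Wₕ = 0.00578140; term = 0.00578140²·(1 − 0.11261261)·246000/25 = 0.29185993.
West: Wₕ = 0.47488216; term = 0.47488216²·(1 − 0.18179325)·319600/3315 = 17.789265.
Sum = 32.102013.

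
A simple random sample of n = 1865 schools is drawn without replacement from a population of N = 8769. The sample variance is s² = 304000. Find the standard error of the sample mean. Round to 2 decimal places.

11.33

Under SRS without replacement, Var(ȳ) = (1 − f)·s²/n with f = n/N = 1865/8769 = 0.21268104.
Var(ȳ) = (1 − 0.21268104)·304000/1865 = 0.78731896·163.00268 = 128.3351.
SE(ȳ) = √(128.3351) = 11.33.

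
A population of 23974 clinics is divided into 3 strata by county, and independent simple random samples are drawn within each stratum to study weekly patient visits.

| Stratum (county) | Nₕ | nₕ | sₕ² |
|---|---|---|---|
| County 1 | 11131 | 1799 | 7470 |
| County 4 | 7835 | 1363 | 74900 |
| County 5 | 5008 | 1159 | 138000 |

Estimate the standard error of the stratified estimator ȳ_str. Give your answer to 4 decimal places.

Var(ȳ_str) = Σₕ Wₕ²(1 − fₕ)sₕ²/nₕ with Wₕ = Nₕ/N, N = 23974.
County 1: Wₕ = 0.46429465; term = 0.46429465²·(1 − 0.16162070)·7470/1799 = 0.75044238.
County 4: Wₕ = 0.32681238; term = 0.32681238²·(1 − 0.17396299)·74900/1363 = 4.8482217.
County 5: Wₕ = 0.20889297; term = 0.20889297²·(1 − 0.23142971)·138000/1159 = 3.9932535.
Sum = 9.5919176.
SE = √(9.5919176) = 3.0971.

3.0971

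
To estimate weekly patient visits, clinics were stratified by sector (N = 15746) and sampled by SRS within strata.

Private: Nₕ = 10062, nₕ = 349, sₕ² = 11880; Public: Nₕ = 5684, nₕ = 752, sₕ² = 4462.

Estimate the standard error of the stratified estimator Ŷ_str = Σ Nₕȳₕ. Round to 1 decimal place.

59102.9

Var(Ŷ_str) = Σₕ Nₕ²(1 − fₕ)sₕ²/nₕ.
Private: 10062²·(1 − 349/10062)·11880/349 = 3.3268155 × 10^9.
Public: 5684²·(1 − 752/5684)·4462/752 = 1.66337 × 10^8.
Sum = 3.4931525 × 10^9.
SE = √(3.4931525 × 10^9) = 59102.9.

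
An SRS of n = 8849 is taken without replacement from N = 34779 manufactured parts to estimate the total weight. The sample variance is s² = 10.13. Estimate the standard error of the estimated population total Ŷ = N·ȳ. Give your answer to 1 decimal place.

1016.1

Var(Ŷ) = N²·Var(ȳ) = N²·(1 − n/N)·s²/n.
f = 8849/34779 = 0.25443515; Var(ȳ) = 0.74556485·10.13/8849 = 8.534944 × 10^-4.
Var(Ŷ) = 34779² · (8.534944 × 10^-4) = 1.0323688 × 10^6.
SE(Ŷ) = √(1.0323688 × 10^6) = 1016.1.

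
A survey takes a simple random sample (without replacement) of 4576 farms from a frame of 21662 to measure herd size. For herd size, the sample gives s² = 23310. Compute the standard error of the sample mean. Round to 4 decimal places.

2.0045

Under SRS without replacement, Var(ȳ) = (1 − f)·s²/n with f = n/N = 4576/21662 = 0.21124550.
Var(ȳ) = (1 − 0.21124550)·23310/4576 = 0.78875450·5.0939685 = 4.0178906.
SE(ȳ) = √(4.0178906) = 2.0045.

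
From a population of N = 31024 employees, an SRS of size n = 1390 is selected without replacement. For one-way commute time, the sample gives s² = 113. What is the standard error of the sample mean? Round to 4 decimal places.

0.2787

Under SRS without replacement, Var(ȳ) = (1 − f)·s²/n with f = n/N = 1390/31024 = 0.04480402.
Var(ȳ) = (1 − 0.04480402)·113/1390 = 0.95519598·0.081294964 = 0.077652623.
SE(ȳ) = √(0.077652623) = 0.2787.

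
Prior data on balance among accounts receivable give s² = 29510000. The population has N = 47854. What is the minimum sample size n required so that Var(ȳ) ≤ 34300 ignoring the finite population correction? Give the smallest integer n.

861

Without fpc, n₀ = s²/D = 29510000/34300 = 860.3499.
Rounding up, n = 861.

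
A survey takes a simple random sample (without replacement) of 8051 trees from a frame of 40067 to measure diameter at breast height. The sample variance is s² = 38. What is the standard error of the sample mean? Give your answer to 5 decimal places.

0.06141

Under SRS without replacement, Var(ȳ) = (1 − f)·s²/n with f = n/N = 8051/40067 = 0.20093843.
Var(ȳ) = (1 − 0.20093843)·38/8051 = 0.79906157·0.0047199106 = 0.0037714992.
SE(ȳ) = √(0.0037714992) = 0.06141.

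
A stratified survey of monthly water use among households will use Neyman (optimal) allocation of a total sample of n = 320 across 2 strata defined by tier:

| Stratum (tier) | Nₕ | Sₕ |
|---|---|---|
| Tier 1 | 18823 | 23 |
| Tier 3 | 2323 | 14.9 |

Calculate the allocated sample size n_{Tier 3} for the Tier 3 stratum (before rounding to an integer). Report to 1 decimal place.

23.7

Neyman allocation: nₕ = n·NₕSₕ / Σⱼ NⱼSⱼ.
Σ NⱼSⱼ = 18823·23 + 2323·14.9 = 467541.7.
n_{Tier 3} = 320·2323·14.9 / 467541.7 = 23.7.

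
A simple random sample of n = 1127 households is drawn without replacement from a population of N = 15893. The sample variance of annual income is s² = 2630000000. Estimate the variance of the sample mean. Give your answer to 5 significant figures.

Under SRS without replacement, Var(ȳ) = (1 − f)·s²/n with f = n/N = 1127/15893 = 0.07091172.
Var(ȳ) = (1 − 0.07091172)·2630000000/1127 = 0.92908828·2.3336291 × 10^6 = 2.1681474 × 10^6.

2.1681 × 10^6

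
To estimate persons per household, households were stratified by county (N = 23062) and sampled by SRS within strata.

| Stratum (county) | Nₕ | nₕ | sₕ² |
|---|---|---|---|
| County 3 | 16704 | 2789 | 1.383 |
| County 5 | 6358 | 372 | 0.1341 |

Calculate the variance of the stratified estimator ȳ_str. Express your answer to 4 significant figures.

2.425 × 10^-4

Var(ȳ_str) = Σₕ Wₕ²(1 − fₕ)sₕ²/nₕ with Wₕ = Nₕ/N, N = 23062.
County 3: Wₕ = 0.72430839; term = 0.72430839²·(1 − 0.16696600)·1.383/2789 = 2.1671223 × 10^-4.
County 5: Wₕ = 0.27569161; term = 0.27569161²·(1 − 0.05850897)·0.1341/372 = 2.5795808 × 10^-5.
Sum = 2.4250804 × 10^-4.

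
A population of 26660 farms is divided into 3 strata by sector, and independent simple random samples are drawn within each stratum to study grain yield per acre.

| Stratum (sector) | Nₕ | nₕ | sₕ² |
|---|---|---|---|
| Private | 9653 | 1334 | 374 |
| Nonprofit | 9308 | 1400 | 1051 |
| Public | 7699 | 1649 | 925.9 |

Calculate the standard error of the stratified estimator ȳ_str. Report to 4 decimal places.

0.3824

Var(ȳ_str) = Σₕ Wₕ²(1 − fₕ)sₕ²/nₕ with Wₕ = Nₕ/N, N = 26660.
Private: Wₕ = 0.36207802; term = 0.36207802²·(1 − 0.13819538)·374/1334 = 0.031675896.
Nonprofit: Wₕ = 0.34913728; term = 0.34913728²·(1 − 0.15040825)·1051/1400 = 0.077745887.
Public: Wₕ = 0.28878470; term = 0.28878470²·(1 − 0.21418366)·925.9/1649 = 0.036797036.
Sum = 0.14621882.
SE = √(0.14621882) = 0.3824.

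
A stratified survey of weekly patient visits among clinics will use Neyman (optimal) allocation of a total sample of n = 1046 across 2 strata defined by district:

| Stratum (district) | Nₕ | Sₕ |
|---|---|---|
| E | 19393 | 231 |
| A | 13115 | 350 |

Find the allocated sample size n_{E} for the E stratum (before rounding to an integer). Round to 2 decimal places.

516.63

Neyman allocation: nₕ = n·NₕSₕ / Σⱼ NⱼSⱼ.
Σ NⱼSⱼ = 19393·231 + 13115·350 = 9.070033 × 10^6.
n_{E} = 1046·19393·231 / (9.070033 × 10^6) = 516.63.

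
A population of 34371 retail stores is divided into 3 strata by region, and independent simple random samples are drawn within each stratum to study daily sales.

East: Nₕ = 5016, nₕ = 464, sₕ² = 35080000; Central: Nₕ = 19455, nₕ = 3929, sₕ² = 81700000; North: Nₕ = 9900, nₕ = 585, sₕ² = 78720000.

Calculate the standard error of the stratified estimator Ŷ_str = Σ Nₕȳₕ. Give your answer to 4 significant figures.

Var(Ŷ_str) = Σₕ Nₕ²(1 − fₕ)sₕ²/nₕ.
East: 5016²·(1 − 464/5016)·35080000/464 = 1.7262408 × 10^12.
Central: 19455²·(1 − 3929/19455)·81700000/3929 = 6.2810297 × 10^12.
North: 9900²·(1 − 585/9900)·78720000/585 = 1.24093 × 10^13.
Sum = 2.0416571 × 10^13.
SE = √(2.0416571 × 10^13) = 4.518 × 10^6.

4.518 × 10^6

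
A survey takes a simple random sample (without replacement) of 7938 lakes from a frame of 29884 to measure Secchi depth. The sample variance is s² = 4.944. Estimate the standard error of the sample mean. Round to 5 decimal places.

0.02139

Under SRS without replacement, Var(ȳ) = (1 − f)·s²/n with f = n/N = 7938/29884 = 0.26562709.
Var(ȳ) = (1 − 0.26562709)·4.944/7938 = 0.73437291·6.2282691 × 10^-4 = 4.5738721 × 10^-4.
SE(ȳ) = √(4.5738721 × 10^-4) = 0.02139.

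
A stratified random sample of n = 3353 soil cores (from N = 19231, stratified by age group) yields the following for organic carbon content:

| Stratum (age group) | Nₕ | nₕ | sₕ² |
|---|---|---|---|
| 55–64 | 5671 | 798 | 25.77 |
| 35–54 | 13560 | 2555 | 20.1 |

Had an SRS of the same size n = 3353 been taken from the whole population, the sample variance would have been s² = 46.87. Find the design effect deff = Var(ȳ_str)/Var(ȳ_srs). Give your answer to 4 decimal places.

0.4841

Var(ȳ_str) = Σ Wₕ²(1−fₕ)sₕ²/nₕ with Wₕ = Nₕ/19231:
  55–64: (5671/19231)²·(1−798/5671)·25.77/798 = 0.0024130363
  35–54: (13560/19231)²·(1−2555/13560)·20.1/2555 = 0.0031743233
  → Var(ȳ_str) = 0.0055873596.
Var(ȳ_srs) = (1 − 3353/19231)·46.87/3353 = 0.011541316.
deff = 0.0055873596 / 0.011541316 = 0.4841.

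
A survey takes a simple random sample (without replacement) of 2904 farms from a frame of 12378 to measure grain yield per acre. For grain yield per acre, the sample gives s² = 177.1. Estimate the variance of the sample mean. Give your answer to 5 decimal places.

0.04668

Under SRS without replacement, Var(ȳ) = (1 − f)·s²/n with f = n/N = 2904/12378 = 0.23460979.
Var(ȳ) = (1 − 0.23460979)·177.1/2904 = 0.76539021·0.060984848 = 0.046677206.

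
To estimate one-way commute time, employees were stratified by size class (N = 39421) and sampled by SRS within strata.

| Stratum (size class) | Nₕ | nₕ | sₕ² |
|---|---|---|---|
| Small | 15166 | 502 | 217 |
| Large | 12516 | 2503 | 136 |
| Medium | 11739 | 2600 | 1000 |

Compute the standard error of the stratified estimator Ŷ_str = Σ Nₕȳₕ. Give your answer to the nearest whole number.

Var(Ŷ_str) = Σₕ Nₕ²(1 − fₕ)sₕ²/nₕ.
Small: 15166²·(1 − 502/15166)·217/502 = 9.6134555 × 10^7.
Large: 12516²·(1 − 2503/12516)·136/2503 = 6.8093841 × 10^6.
Medium: 11739²·(1 − 2600/11739)·1000/2600 = 4.1262585 × 10^7.
Sum = 1.4420652 × 10^8.
SE = √(1.4420652 × 10^8) = 12009.

12009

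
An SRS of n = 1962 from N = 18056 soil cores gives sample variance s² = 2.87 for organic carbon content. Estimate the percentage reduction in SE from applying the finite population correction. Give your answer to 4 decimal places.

f = n/N = 1962/18056 = 0.10866194.
SE_no-fpc = √(s²/n) = 0.038246478; SE_fpc = √((1−f)s²/n) = 0.036108768.
Ratio = √(1−f) = 0.94410702. Reduction = 100·(1 − 0.94410702) = 5.5893%.

5.5893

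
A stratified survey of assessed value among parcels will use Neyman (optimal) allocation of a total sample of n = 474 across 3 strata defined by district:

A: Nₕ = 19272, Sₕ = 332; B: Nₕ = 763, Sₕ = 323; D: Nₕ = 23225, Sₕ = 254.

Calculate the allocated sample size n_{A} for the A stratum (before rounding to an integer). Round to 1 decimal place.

Neyman allocation: nₕ = n·NₕSₕ / Σⱼ NⱼSⱼ.
Σ NⱼSⱼ = 19272·332 + 763·323 + 23225·254 = 1.2543903 × 10^7.
n_{A} = 474·19272·332 / (1.2543903 × 10^7) = 241.8.

241.8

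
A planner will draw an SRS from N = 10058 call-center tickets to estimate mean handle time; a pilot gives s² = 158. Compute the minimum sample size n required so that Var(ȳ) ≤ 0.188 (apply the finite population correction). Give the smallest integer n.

Without fpc, n₀ = s²/D = 158/0.188 = 840.4255.
With fpc, (1 − n/N)·s²/n ≤ D requires n ≥ n₀/(1 + n₀/N) = 840.4255/(1 + 840.4255/10058) = 775.6166.
Rounding up, n = 776.

776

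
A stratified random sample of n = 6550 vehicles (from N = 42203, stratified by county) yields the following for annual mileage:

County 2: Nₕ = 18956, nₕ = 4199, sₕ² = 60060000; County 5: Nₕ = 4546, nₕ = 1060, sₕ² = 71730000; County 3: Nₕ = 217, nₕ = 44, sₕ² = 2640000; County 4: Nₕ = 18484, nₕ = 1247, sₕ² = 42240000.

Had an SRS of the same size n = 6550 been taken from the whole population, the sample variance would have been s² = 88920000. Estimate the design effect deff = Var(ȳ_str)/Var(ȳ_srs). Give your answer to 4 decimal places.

Var(ȳ_str) = Σ Wₕ²(1−fₕ)sₕ²/nₕ with Wₕ = Nₕ/42203:
  County 2: (18956/42203)²·(1−4199/18956)·60060000/4199 = 2246.4543
  County 5: (4546/42203)²·(1−1060/4546)·71730000/1060 = 602.09515
  County 3: (217/42203)²·(1−44/217)·2640000/44 = 1.2646503
  County 4: (18484/42203)²·(1−1247/18484)·42240000/1247 = 6059.3836
  → Var(ȳ_str) = 8909.1977.
Var(ȳ_srs) = (1 − 6550/42203)·88920000/6550 = 11468.613.
deff = 8909.1977 / 11468.613 = 0.7768.

0.7768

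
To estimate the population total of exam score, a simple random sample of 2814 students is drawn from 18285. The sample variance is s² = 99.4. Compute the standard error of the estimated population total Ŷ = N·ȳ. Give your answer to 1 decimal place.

Var(Ŷ) = N²·Var(ȳ) = N²·(1 − n/N)·s²/n.
f = 2814/18285 = 0.15389664; Var(ȳ) = 0.84610336·99.4/2814 = 0.029887233.
Var(Ŷ) = 18285² · 0.029887233 = 9.9925341 × 10^6.
SE(Ŷ) = √(9.9925341 × 10^6) = 3161.1.

3161.1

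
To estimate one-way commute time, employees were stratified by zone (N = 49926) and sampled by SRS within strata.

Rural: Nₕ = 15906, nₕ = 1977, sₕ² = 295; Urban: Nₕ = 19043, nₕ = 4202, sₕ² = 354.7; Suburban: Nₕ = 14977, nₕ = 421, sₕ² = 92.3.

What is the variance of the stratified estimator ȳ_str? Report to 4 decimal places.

Var(ȳ_str) = Σₕ Wₕ²(1 − fₕ)sₕ²/nₕ with Wₕ = Nₕ/N, N = 49926.
Rural: Wₕ = 0.31859152; term = 0.31859152²·(1 − 0.12429272)·295/1977 = 0.013263029.
Urban: Wₕ = 0.38142451; term = 0.38142451²·(1 − 0.22065851)·354.7/4202 = 0.0095708416.
Suburban: Wₕ = 0.29998398; term = 0.29998398²·(1 − 0.02810977)·92.3/421 = 0.019174892.
Sum = 0.042008763.

0.0420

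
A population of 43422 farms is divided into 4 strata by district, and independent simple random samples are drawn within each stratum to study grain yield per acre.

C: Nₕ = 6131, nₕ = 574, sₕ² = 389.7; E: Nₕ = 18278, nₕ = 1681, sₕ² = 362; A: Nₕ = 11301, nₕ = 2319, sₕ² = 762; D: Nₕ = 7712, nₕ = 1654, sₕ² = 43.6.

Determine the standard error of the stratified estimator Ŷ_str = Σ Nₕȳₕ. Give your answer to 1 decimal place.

11092.5

Var(Ŷ_str) = Σₕ Nₕ²(1 − fₕ)sₕ²/nₕ.
C: 6131²·(1 − 574/6131)·389.7/574 = 2.3130777 × 10^7.
E: 18278²·(1 − 1681/18278)·362/1681 = 6.5327964 × 10^7.
A: 11301²·(1 − 2319/11301)·762/2319 = 3.335371 × 10^7.
D: 7712²·(1 − 1654/7712)·43.6/1654 = 1.2315365 × 10^6.
Sum = 1.2304399 × 10^8.
SE = √(1.2304399 × 10^8) = 11092.5.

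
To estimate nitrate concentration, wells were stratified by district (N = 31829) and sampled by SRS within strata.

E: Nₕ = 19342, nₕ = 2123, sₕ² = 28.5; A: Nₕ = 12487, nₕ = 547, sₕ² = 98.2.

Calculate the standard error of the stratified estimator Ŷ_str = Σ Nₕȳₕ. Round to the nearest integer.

Var(Ŷ_str) = Σₕ Nₕ²(1 − fₕ)sₕ²/nₕ.
E: 19342²·(1 − 2123/19342)·28.5/2123 = 4.4709949 × 10^6.
A: 12487²·(1 − 547/12487)·98.2/547 = 2.6766193 × 10^7.
Sum = 3.1237188 × 10^7.
SE = √(3.1237188 × 10^7) = 5589.

5589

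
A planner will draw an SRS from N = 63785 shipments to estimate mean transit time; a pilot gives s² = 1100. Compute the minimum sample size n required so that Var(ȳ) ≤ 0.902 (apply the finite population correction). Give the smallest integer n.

1197

Without fpc, n₀ = s²/D = 1100/0.902 = 1219.5122.
With fpc, (1 − n/N)·s²/n ≤ D requires n ≥ n₀/(1 + n₀/N) = 1219.5122/(1 + 1219.5122/63785) = 1196.6336.
Rounding up, n = 1197.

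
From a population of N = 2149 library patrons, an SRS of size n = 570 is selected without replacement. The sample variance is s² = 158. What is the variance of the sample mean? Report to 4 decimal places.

0.2037

Under SRS without replacement, Var(ȳ) = (1 − f)·s²/n with f = n/N = 570/2149 = 0.26523965.
Var(ȳ) = (1 − 0.26523965)·158/570 = 0.73476035·0.27719298 = 0.20367041.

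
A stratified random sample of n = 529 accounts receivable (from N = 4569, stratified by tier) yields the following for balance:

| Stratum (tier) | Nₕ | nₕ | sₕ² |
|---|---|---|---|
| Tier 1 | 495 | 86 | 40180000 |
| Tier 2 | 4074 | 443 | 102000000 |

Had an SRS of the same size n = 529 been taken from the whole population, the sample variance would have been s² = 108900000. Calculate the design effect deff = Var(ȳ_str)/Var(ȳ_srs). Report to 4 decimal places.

Var(ȳ_str) = Σ Wₕ²(1−fₕ)sₕ²/nₕ with Wₕ = Nₕ/4569:
  Tier 1: (495/4569)²·(1−86/495)·40180000/86 = 4531.0377
  Tier 2: (4074/4569)²·(1−443/4074)·102000000/443 = 163155.38
  → Var(ȳ_str) = 167686.42.
Var(ȳ_srs) = (1 − 529/4569)·108900000/529 = 182025.58.
deff = 167686.42 / 182025.58 = 0.9212.

0.9212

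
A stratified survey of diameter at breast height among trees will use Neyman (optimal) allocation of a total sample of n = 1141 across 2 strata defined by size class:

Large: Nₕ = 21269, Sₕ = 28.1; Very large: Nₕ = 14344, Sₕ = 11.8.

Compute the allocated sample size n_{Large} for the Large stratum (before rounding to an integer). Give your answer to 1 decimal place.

889.2

Neyman allocation: nₕ = n·NₕSₕ / Σⱼ NⱼSⱼ.
Σ NⱼSⱼ = 21269·28.1 + 14344·11.8 = 766918.1.
n_{Large} = 1141·21269·28.1 / 766918.1 = 889.2.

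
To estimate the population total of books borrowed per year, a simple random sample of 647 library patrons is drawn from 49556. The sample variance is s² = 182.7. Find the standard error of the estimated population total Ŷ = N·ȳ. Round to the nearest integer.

26161

Var(Ŷ) = N²·Var(ȳ) = N²·(1 − n/N)·s²/n.
f = 647/49556 = 0.01305594; Var(ȳ) = 0.98694406·182.7/647 = 0.27869348.
Var(Ŷ) = 49556² · 0.27869348 = 6.8441465 × 10^8.
SE(Ŷ) = √(6.8441465 × 10^8) = 26161.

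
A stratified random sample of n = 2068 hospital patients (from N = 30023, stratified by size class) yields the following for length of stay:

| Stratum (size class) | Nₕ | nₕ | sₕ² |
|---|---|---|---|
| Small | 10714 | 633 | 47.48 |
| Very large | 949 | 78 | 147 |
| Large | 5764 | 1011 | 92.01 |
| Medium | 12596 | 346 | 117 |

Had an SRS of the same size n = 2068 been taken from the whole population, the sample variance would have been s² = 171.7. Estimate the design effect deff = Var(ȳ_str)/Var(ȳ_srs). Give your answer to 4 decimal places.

0.9232

Var(ȳ_str) = Σ Wₕ²(1−fₕ)sₕ²/nₕ with Wₕ = Nₕ/30023:
  Small: (10714/30023)²·(1−633/10714)·47.48/633 = 0.0089878142
  Very large: (949/30023)²·(1−78/949)·147/78 = 0.0017282196
  Large: (5764/30023)²·(1−1011/5764)·92.01/1011 = 0.0027660975
  Medium: (12596/30023)²·(1−346/12596)·117/346 = 0.057885572
  → Var(ȳ_str) = 0.071367703.
Var(ȳ_srs) = (1 − 2068/30023)·171.7/2068 = 0.07730813.
deff = 0.071367703 / 0.07730813 = 0.9232.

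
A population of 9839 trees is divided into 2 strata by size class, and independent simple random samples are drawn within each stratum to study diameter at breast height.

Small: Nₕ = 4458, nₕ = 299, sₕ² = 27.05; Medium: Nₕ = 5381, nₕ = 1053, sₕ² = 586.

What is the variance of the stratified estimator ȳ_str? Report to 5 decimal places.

0.15121

Var(ȳ_str) = Σₕ Wₕ²(1 − fₕ)sₕ²/nₕ with Wₕ = Nₕ/N, N = 9839.
Small: Wₕ = 0.45309483; term = 0.45309483²·(1 − 0.06707044)·27.05/299 = 0.017326991.
Medium: Wₕ = 0.54690517; term = 0.54690517²·(1 − 0.19568853)·586/1053 = 0.13388057.
Sum = 0.15120756.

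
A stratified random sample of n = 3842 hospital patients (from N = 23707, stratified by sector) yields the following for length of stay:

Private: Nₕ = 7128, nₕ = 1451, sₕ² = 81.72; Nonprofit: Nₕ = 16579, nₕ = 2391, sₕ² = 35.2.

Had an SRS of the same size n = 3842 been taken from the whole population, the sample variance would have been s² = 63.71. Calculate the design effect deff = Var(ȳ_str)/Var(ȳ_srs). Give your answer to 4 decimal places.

Var(ȳ_str) = Σ Wₕ²(1−fₕ)sₕ²/nₕ with Wₕ = Nₕ/23707:
  Private: (7128/23707)²·(1−1451/7128)·81.72/1451 = 0.0040550324
  Nonprofit: (16579/23707)²·(1−2391/16579)·35.2/2391 = 0.0061615418
  → Var(ȳ_str) = 0.010216574.
Var(ȳ_srs) = (1 − 3842/23707)·63.71/3842 = 0.013895117.
deff = 0.010216574 / 0.013895117 = 0.7353.

0.7353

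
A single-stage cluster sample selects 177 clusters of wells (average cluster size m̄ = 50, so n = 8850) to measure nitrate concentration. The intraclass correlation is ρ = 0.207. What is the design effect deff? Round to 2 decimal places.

deff = 1 + (50 − 1)·0.207 = 1 + 10.143 = 11.143.

11.14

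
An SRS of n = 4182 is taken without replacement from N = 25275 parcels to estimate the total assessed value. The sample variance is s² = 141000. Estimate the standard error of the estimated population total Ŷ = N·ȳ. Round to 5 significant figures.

134070

Var(Ŷ) = N²·Var(ȳ) = N²·(1 − n/N)·s²/n.
f = 4182/25275 = 0.16545994; Var(ȳ) = 0.83454006·141000/4182 = 28.13729.
Var(Ŷ) = 25275² · 28.13729 = 1.7974822 × 10^10.
SE(Ŷ) = √(1.7974822 × 10^10) = 134070.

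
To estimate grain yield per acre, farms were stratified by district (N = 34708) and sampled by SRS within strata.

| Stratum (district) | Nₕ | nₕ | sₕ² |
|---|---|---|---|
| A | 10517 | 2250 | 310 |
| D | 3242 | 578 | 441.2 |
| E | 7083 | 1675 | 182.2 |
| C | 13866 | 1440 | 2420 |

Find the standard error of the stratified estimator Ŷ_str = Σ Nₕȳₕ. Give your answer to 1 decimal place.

Var(Ŷ_str) = Σₕ Nₕ²(1 − fₕ)sₕ²/nₕ.
A: 10517²·(1 − 2250/10517)·310/2250 = 1.1978956 × 10^7.
D: 3242²·(1 − 578/3242)·441.2/578 = 6.5925722 × 10^6.
E: 7083²·(1 − 1675/7083)·182.2/1675 = 4.1666545 × 10^6.
C: 13866²·(1 − 1440/13866)·2420/1440 = 2.895579 × 10^8.
Sum = 3.1229608 × 10^8.
SE = √(3.1229608 × 10^8) = 17671.9.

17671.9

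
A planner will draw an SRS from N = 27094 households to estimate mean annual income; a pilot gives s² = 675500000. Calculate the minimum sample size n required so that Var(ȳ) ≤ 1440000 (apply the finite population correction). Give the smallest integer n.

462

Without fpc, n₀ = s²/D = 675500000/1440000 = 469.0972.
With fpc, (1 − n/N)·s²/n ≤ D requires n ≥ n₀/(1 + n₀/N) = 469.0972/(1 + 469.0972/27094) = 461.1136.
Rounding up, n = 462.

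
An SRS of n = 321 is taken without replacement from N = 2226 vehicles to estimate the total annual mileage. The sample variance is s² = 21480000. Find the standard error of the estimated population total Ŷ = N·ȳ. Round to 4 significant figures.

Var(Ŷ) = N²·Var(ȳ) = N²·(1 − n/N)·s²/n.
f = 321/2226 = 0.14420485; Var(ȳ) = 0.85579515·21480000/321 = 57266.292.
Var(Ŷ) = 2226² · 57266.292 = 2.8375883 × 10^11.
SE(Ŷ) = √(2.8375883 × 10^11) = 532700.

532700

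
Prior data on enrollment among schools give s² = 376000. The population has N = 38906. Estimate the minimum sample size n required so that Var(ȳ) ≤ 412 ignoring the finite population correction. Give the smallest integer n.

913

Without fpc, n₀ = s²/D = 376000/412 = 912.6214.
Rounding up, n = 913.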